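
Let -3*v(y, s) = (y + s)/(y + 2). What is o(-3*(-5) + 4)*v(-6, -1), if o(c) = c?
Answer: -133/12 ≈ -11.083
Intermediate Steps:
v(y, s) = -(s + y)/(3*(2 + y)) (v(y, s) = -(y + s)/(3*(y + 2)) = -(s + y)/(3*(2 + y)))
o(-3*(-5) + 4)*v(-6, -1) = (-3*(-5) + 4)*((-1*(-1) - 1*(-6))/(3*(2 - 6))) = (15 + 4)*((1/3)*(1 + 6)/(-4)) = 19*((1/3)*(-1/4)*7) = 19*(-7/12) = -133/12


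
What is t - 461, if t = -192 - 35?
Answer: -688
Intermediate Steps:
t = -227
t - 461 = -227 - 461 = -688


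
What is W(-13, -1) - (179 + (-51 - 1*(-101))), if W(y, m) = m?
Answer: -230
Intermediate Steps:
W(-13, -1) - (179 + (-51 - 1*(-101))) = -1 - (179 + (-51 - 1*(-101))) = -1 - (179 + (-51 + 101)) = -1 - (179 + 50) = -1 - 1*229 = -1 - 229 = -230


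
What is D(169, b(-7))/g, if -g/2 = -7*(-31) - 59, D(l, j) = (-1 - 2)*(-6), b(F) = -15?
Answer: -9/158 ≈ -0.056962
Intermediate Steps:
D(l, j) = 18 (D(l, j) = -3*(-6) = 18)
g = -316 (g = -2*(-7*(-31) - 59) = -2*(217 - 59) = -2*158 = -316)
D(169, b(-7))/g = 18/(-316) = 18*(-1/316) = -9/158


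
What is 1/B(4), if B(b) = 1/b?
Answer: 4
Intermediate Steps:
1/B(4) = 1/(1/4) = 1/(¼) = 4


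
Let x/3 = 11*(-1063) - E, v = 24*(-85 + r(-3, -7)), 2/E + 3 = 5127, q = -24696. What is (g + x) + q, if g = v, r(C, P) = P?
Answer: -52933483/854 ≈ -61983.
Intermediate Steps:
E = 1/2562 (E = 2/(-3 + 5127) = 2/5124 = 2*(1/5124) = 1/2562 ≈ 0.00039032)
v = -2208 (v = 24*(-85 - 7) = 24*(-92) = -2208)
g = -2208
x = -29957467/854 (x = 3*(11*(-1063) - 1*1/2562) = 3*(-11693 - 1/2562) = 3*(-29957467/2562) = -29957467/854 ≈ -35079.)
(g + x) + q = (-2208 - 29957467/854) - 24696 = -31843099/854 - 24696 = -52933483/854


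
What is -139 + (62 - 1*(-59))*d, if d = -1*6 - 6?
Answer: -1591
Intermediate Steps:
d = -12 (d = -6 - 6 = -12)
-139 + (62 - 1*(-59))*d = -139 + (62 - 1*(-59))*(-12) = -139 + (62 + 59)*(-12) = -139 + 121*(-12) = -139 - 1452 = -1591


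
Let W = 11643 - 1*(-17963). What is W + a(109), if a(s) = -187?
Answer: 29419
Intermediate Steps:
W = 29606 (W = 11643 + 17963 = 29606)
W + a(109) = 29606 - 187 = 29419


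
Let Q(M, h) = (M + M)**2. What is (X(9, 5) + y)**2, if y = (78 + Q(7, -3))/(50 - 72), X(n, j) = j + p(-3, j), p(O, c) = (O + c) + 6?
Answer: 36/121 ≈ 0.29752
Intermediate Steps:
Q(M, h) = 4*M**2 (Q(M, h) = (2*M)**2 = 4*M**2)
p(O, c) = 6 + O + c
X(n, j) = 3 + 2*j (X(n, j) = j + (6 - 3 + j) = j + (3 + j) = 3 + 2*j)
y = -137/11 (y = (78 + 4*7**2)/(50 - 72) = (78 + 4*49)/(-22) = (78 + 196)*(-1/22) = 274*(-1/22) = -137/11 ≈ -12.455)
(X(9, 5) + y)**2 = ((3 + 2*5) - 137/11)**2 = ((3 + 10) - 137/11)**2 = (13 - 137/11)**2 = (6/11)**2 = 36/121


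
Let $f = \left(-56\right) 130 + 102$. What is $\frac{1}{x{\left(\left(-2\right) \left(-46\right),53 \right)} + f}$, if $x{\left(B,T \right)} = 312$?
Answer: $- \frac{1}{6866} \approx -0.00014565$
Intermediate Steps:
$f = -7178$ ($f = -7280 + 102 = -7178$)
$\frac{1}{x{\left(\left(-2\right) \left(-46\right),53 \right)} + f} = \frac{1}{312 - 7178} = \frac{1}{-6866} = - \frac{1}{6866}$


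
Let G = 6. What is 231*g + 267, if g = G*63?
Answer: 87585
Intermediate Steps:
g = 378 (g = 6*63 = 378)
231*g + 267 = 231*378 + 267 = 87318 + 267 = 87585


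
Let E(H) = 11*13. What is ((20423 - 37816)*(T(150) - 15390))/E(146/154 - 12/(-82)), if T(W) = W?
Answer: 265069320/143 ≈ 1.8536e+6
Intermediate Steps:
E(H) = 143
((20423 - 37816)*(T(150) - 15390))/E(146/154 - 12/(-82)) = ((20423 - 37816)*(150 - 15390))/143 = -17393*(-15240)*(1/143) = 265069320*(1/143) = 265069320/143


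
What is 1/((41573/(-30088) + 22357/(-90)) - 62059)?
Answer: -1353960/84363613133 ≈ -1.6049e-5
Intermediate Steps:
1/((41573/(-30088) + 22357/(-90)) - 62059) = 1/((41573*(-1/30088) + 22357*(-1/90)) - 62059) = 1/((-41573/30088 - 22357/90) - 62059) = 1/(-338209493/1353960 - 62059) = 1/(-84363613133/1353960) = -1353960/84363613133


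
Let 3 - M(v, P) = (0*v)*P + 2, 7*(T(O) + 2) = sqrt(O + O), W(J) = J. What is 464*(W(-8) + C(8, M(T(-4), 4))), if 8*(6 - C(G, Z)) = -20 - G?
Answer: 696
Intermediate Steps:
T(O) = -2 + sqrt(2)*sqrt(O)/7 (T(O) = -2 + sqrt(O + O)/7 = -2 + sqrt(2*O)/7 = -2 + (sqrt(2)*sqrt(O))/7 = -2 + sqrt(2)*sqrt(O)/7)
M(v, P) = 1 (M(v, P) = 3 - ((0*v)*P + 2) = 3 - (0*P + 2) = 3 - (0 + 2) = 3 - 1*2 = 3 - 2 = 1)
C(G, Z) = 17/2 + G/8 (C(G, Z) = 6 - (-20 - G)/8 = 6 + (5/2 + G/8) = 17/2 + G/8)
464*(W(-8) + C(8, M(T(-4), 4))) = 464*(-8 + (17/2 + (1/8)*8)) = 464*(-8 + (17/2 + 1)) = 464*(-8 + 19/2) = 464*(3/2) = 696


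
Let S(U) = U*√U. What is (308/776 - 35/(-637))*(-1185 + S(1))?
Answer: -4722384/8827 ≈ -534.99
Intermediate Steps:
S(U) = U^(3/2)
(308/776 - 35/(-637))*(-1185 + S(1)) = (308/776 - 35/(-637))*(-1185 + 1^(3/2)) = (308*(1/776) - 35*(-1/637))*(-1185 + 1) = (77/194 + 5/91)*(-1184) = (7977/17654)*(-1184) = -4722384/8827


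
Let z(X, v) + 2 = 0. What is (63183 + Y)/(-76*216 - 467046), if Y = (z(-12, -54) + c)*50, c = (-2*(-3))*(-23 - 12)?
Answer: -52583/483462 ≈ -0.10876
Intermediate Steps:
z(X, v) = -2 (z(X, v) = -2 + 0 = -2)
c = -210 (c = 6*(-35) = -210)
Y = -10600 (Y = (-2 - 210)*50 = -212*50 = -10600)
(63183 + Y)/(-76*216 - 467046) = (63183 - 10600)/(-76*216 - 467046) = 52583/(-16416 - 467046) = 52583/(-483462) = 52583*(-1/483462) = -52583/483462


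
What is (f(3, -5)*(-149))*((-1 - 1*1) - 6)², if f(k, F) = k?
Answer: -28608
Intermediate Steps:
(f(3, -5)*(-149))*((-1 - 1*1) - 6)² = (3*(-149))*((-1 - 1*1) - 6)² = -447*((-1 - 1) - 6)² = -447*(-2 - 6)² = -447*(-8)² = -447*64 = -28608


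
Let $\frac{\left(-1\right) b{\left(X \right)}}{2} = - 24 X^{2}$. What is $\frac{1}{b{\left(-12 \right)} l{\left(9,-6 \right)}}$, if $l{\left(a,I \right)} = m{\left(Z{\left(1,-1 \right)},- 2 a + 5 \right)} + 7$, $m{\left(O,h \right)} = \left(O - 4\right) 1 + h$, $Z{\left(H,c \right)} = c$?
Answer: $- \frac{1}{76032} \approx -1.3152 \cdot 10^{-5}$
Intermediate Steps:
$b{\left(X \right)} = 48 X^{2}$ ($b{\left(X \right)} = - 2 \left(- 24 X^{2}\right) = 48 X^{2}$)
$m{\left(O,h \right)} = -4 + O + h$ ($m{\left(O,h \right)} = \left(-4 + O\right) 1 + h = \left(-4 + O\right) + h = -4 + O + h$)
$l{\left(a,I \right)} = 7 - 2 a$ ($l{\left(a,I \right)} = \left(-4 - 1 - \left(-5 + 2 a\right)\right) + 7 = - 2 a + 7 = 7 - 2 a$)
$\frac{1}{b{\left(-12 \right)} l{\left(9,-6 \right)}} = \frac{1}{48 \left(-12\right)^{2} \left(7 - 18\right)} = \frac{1}{48 \cdot 144 \left(7 - 18\right)} = \frac{1}{6912 \left(-11\right)} = \frac{1}{6912} \left(- \frac{1}{11}\right) = - \frac{1}{76032}$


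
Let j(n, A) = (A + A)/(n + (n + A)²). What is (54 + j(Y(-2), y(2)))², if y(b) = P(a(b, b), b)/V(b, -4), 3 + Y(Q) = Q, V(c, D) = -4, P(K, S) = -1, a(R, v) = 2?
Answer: 230493124/78961 ≈ 2919.1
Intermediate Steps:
Y(Q) = -3 + Q
y(b) = ¼ (y(b) = -1/(-4) = -1*(-¼) = ¼)
j(n, A) = 2*A/(n + (A + n)²) (j(n, A) = (2*A)/(n + (A + n)²) = 2*A/(n + (A + n)²))
(54 + j(Y(-2), y(2)))² = (54 + 2*(¼)/((-3 - 2) + (¼ + (-3 - 2))²))² = (54 + 2*(¼)/(-5 + (¼ - 5)²))² = (54 + 2*(¼)/(-5 + (-19/4)²))² = (54 + 2*(¼)/(-5 + 361/16))² = (54 + 2*(¼)/(281/16))² = (54 + 2*(¼)*(16/281))² = (54 + 8/281)² = (15182/281)² = 230493124/78961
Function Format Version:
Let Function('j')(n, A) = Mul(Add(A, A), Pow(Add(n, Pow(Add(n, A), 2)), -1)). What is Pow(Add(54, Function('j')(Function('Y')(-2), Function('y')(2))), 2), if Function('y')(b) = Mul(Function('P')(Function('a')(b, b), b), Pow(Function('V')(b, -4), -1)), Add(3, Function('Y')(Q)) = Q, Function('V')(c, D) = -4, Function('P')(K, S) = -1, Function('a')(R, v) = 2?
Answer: Rational(230493124, 78961) ≈ 2919.1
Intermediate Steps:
Function('Y')(Q) = Add(-3, Q)
Function('y')(b) = Rational(1, 4) (Function('y')(b) = Mul(-1, Pow(-4, -1)) = Mul(-1, Rational(-1, 4)) = Rational(1, 4))
Function('j')(n, A) = Mul(2, A, Pow(Add(n, Pow(Add(A, n), 2)), -1)) (Function('j')(n, A) = Mul(Mul(2, A), Pow(Add(n, Pow(Add(A, n), 2)), -1)) = Mul(2, A, Pow(Add(n, Pow(Add(A, n), 2)), -1)))
Pow(Add(54, Function('j')(Function('Y')(-2), Function('y')(2))), 2) = Pow(Add(54, Mul(2, Rational(1, 4), Pow(Add(Add(-3, -2), Pow(Add(Rational(1, 4), Add(-3, -2)), 2)), -1))), 2) = Pow(Add(54, Mul(2, Rational(1, 4), Pow(Add(-5, Pow(Add(Rational(1, 4), -5), 2)), -1))), 2) = Pow(Add(54, Mul(2, Rational(1, 4), Pow(Add(-5, Pow(Rational(-19, 4), 2)), -1))), 2) = Pow(Add(54, Mul(2, Rational(1, 4), Pow(Add(-5, Rational(361, 16)), -1))), 2) = Pow(Add(54, Mul(2, Rational(1, 4), Pow(Rational(281, 16), -1))), 2) = Pow(Add(54, Mul(2, Rational(1, 4), Rational(16, 281))), 2) = Pow(Add(54, Rational(8, 281)), 2) = Pow(Rational(15182, 281), 2) = Rational(230493124, 78961)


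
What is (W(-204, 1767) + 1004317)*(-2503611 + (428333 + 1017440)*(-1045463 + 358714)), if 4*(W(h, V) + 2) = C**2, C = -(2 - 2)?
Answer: -997169967235012220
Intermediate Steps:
C = 0 (C = -1*0 = 0)
W(h, V) = -2 (W(h, V) = -2 + (1/4)*0**2 = -2 + (1/4)*0 = -2 + 0 = -2)
(W(-204, 1767) + 1004317)*(-2503611 + (428333 + 1017440)*(-1045463 + 358714)) = (-2 + 1004317)*(-2503611 + (428333 + 1017440)*(-1045463 + 358714)) = 1004315*(-2503611 + 1445773*(-686749)) = 1004315*(-2503611 - 992883161977) = 1004315*(-992885665588) = -997169967235012220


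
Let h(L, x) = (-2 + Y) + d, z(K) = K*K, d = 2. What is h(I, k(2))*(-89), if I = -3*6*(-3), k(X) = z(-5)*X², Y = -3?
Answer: 267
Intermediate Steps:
z(K) = K²
k(X) = 25*X² (k(X) = (-5)²*X² = 25*X²)
I = 54 (I = -18*(-3) = 54)
h(L, x) = -3 (h(L, x) = (-2 - 3) + 2 = -5 + 2 = -3)
h(I, k(2))*(-89) = -3*(-89) = 267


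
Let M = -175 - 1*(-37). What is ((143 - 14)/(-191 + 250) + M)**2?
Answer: 64208169/3481 ≈ 18445.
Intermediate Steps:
M = -138 (M = -175 + 37 = -138)
((143 - 14)/(-191 + 250) + M)**2 = ((143 - 14)/(-191 + 250) - 138)**2 = (129/59 - 138)**2 = (-8013/59)**2 = 64208169/3481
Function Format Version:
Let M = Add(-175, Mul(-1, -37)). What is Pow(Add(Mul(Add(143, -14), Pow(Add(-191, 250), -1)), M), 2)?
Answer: Rational(64208169, 3481) ≈ 18445.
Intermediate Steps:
M = -138 (M = Add(-175, 37) = -138)
Pow(Add(Mul(Add(143, -14), Pow(Add(-191, 250), -1)), M), 2) = Pow(Add(Mul(Add(143, -14), Pow(Add(-191, 250), -1)), -138), 2) = Pow(Add(Mul(129, Pow(59, -1)), -138), 2) = Pow(Add(Mul(129, Rational(1, 59)), -138), 2) = Pow(Add(Rational(129, 59), -138), 2) = Pow(Rational(-8013, 59), 2) = Rational(64208169, 3481)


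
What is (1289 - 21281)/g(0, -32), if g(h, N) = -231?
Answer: 952/11 ≈ 86.545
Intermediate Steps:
(1289 - 21281)/g(0, -32) = (1289 - 21281)/(-231) = -19992*(-1/231) = 952/11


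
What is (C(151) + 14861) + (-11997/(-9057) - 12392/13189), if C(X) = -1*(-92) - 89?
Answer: 591864003987/39817591 ≈ 14864.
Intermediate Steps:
C(X) = 3 (C(X) = 92 - 89 = 3)
(C(151) + 14861) + (-11997/(-9057) - 12392/13189) = (3 + 14861) + (-11997/(-9057) - 12392/13189) = 14864 + (-11997*(-1/9057) - 12392*1/13189) = 14864 + (3999/3019 - 12392/13189) = 14864 + 15331363/39817591 = 591864003987/39817591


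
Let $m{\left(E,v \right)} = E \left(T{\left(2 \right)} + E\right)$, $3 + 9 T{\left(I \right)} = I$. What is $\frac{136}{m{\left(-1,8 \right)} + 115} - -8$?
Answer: $\frac{9584}{1045} \approx 9.1713$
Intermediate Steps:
$T{\left(I \right)} = - \frac{1}{3} + \frac{I}{9}$
$m{\left(E,v \right)} = E \left(- \frac{1}{9} + E\right)$ ($m{\left(E,v \right)} = E \left(\left(- \frac{1}{3} + \frac{1}{9} \cdot 2\right) + E\right) = E \left(\left(- \frac{1}{3} + \frac{2}{9}\right) + E\right) = E \left(- \frac{1}{9} + E\right)$)
$\frac{136}{m{\left(-1,8 \right)} + 115} - -8 = \frac{136}{- (- \frac{1}{9} - 1) + 115} - -8 = \frac{136}{\left(-1\right) \left(- \frac{10}{9}\right) + 115} + \left(12 - 4\right) = \frac{136}{\frac{10}{9} + 115} + 8 = \frac{136}{\frac{1045}{9}} + 8 = 136 \cdot \frac{9}{1045} + 8 = \frac{1224}{1045} + 8 = \frac{9584}{1045}$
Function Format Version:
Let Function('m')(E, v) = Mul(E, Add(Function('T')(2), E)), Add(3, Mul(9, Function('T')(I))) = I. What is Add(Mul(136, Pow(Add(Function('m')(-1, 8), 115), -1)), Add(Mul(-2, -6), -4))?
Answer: Rational(9584, 1045) ≈ 9.1713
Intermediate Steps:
Function('T')(I) = Add(Rational(-1, 3), Mul(Rational(1, 9), I))
Function('m')(E, v) = Mul(E, Add(Rational(-1, 9), E)) (Function('m')(E, v) = Mul(E, Add(Add(Rational(-1, 3), Mul(Rational(1, 9), 2)), E)) = Mul(E, Add(Add(Rational(-1, 3), Rational(2, 9)), E)) = Mul(E, Add(Rational(-1, 9), E)))
Add(Mul(136, Pow(Add(Function('m')(-1, 8), 115), -1)), Add(Mul(-2, -6), -4)) = Add(Mul(136, Pow(Add(Mul(-1, Add(Rational(-1, 9), -1)), 115), -1)), Add(Mul(-2, -6), -4)) = Add(Mul(136, Pow(Add(Mul(-1, Rational(-10, 9)), 115), -1)), Add(12, -4)) = Add(Mul(136, Pow(Add(Rational(10, 9), 115), -1)), 8) = Add(Mul(136, Pow(Rational(1045, 9), -1)), 8) = Add(Mul(136, Rational(9, 1045)), 8) = Add(Rational(1224, 1045), 8) = Rational(9584, 1045)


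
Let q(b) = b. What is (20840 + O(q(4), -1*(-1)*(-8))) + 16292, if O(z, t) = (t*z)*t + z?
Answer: 37392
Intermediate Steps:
O(z, t) = z + z*t² (O(z, t) = z*t² + z = z + z*t²)
(20840 + O(q(4), -1*(-1)*(-8))) + 16292 = (20840 + 4*(1 + (-1*(-1)*(-8))²)) + 16292 = (20840 + 4*(1 + (1*(-8))²)) + 16292 = (20840 + 4*(1 + (-8)²)) + 16292 = (20840 + 4*(1 + 64)) + 16292 = (20840 + 4*65) + 16292 = (20840 + 260) + 16292 = 21100 + 16292 = 37392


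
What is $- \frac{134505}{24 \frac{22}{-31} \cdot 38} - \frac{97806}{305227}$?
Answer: $\frac{423576302367}{2041358176} \approx 207.5$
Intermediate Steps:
$- \frac{134505}{24 \frac{22}{-31} \cdot 38} - \frac{97806}{305227} = - \frac{134505}{24 \cdot 22 \left(- \frac{1}{31}\right) 38} - \frac{97806}{305227} = - \frac{134505}{24 \left(- \frac{22}{31}\right) 38} - \frac{97806}{305227} = - \frac{134505}{\left(- \frac{528}{31}\right) 38} - \frac{97806}{305227} = - \frac{134505}{- \frac{20064}{31}} - \frac{97806}{305227} = \left(-134505\right) \left(- \frac{31}{20064}\right) - \frac{97806}{305227} = \frac{1389885}{6688} - \frac{97806}{305227} = \frac{423576302367}{2041358176}$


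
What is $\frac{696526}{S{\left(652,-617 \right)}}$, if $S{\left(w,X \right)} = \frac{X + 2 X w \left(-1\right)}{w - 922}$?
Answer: $- \frac{188062020}{803951} \approx -233.92$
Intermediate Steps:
$S{\left(w,X \right)} = \frac{X - 2 X w}{-922 + w}$ ($S{\left(w,X \right)} = \frac{X + 2 X \left(- w\right)}{-922 + w} = \frac{X - 2 X w}{-922 + w}$)
$\frac{696526}{S{\left(652,-617 \right)}} = \frac{696526}{\left(-617\right) \frac{1}{-922 + 652} \left(1 - 1304\right)} = \frac{696526}{\left(-617\right) \frac{1}{-270} \left(1 - 1304\right)} = \frac{696526}{\left(-617\right) \left(- \frac{1}{270}\right) \left(-1303\right)} = \frac{696526}{- \frac{803951}{270}} = 696526 \left(- \frac{270}{803951}\right) = - \frac{188062020}{803951}$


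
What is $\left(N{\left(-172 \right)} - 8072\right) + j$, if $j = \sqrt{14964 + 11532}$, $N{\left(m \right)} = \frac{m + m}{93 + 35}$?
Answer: $- \frac{129195}{16} + 24 \sqrt{46} \approx -7911.9$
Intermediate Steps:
$N{\left(m \right)} = \frac{m}{64}$ ($N{\left(m \right)} = \frac{2 m}{128} = 2 m \frac{1}{128} = \frac{m}{64}$)
$j = 24 \sqrt{46}$ ($j = \sqrt{26496} = 24 \sqrt{46} \approx 162.78$)
$\left(N{\left(-172 \right)} - 8072\right) + j = \left(\frac{1}{64} \left(-172\right) - 8072\right) + 24 \sqrt{46} = \left(- \frac{43}{16} - 8072\right) + 24 \sqrt{46} = - \frac{129195}{16} + 24 \sqrt{46}$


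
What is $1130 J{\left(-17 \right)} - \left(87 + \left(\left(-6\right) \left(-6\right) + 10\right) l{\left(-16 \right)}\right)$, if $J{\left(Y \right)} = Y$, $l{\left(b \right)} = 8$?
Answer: $-19665$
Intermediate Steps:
$1130 J{\left(-17 \right)} - \left(87 + \left(\left(-6\right) \left(-6\right) + 10\right) l{\left(-16 \right)}\right) = 1130 \left(-17\right) - \left(87 + \left(\left(-6\right) \left(-6\right) + 10\right) 8\right) = -19210 - \left(87 + \left(36 + 10\right) 8\right) = -19210 - \left(87 + 46 \cdot 8\right) = -19210 - \left(87 + 368\right) = -19210 - 455 = -19665$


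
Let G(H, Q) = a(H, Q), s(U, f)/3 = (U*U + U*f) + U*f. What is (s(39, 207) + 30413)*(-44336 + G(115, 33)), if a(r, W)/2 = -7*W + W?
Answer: -3731275048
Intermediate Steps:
s(U, f) = 3*U² + 6*U*f (s(U, f) = 3*((U*U + U*f) + U*f) = 3*((U² + U*f) + U*f) = 3*(U² + 2*U*f) = 3*U² + 6*U*f)
a(r, W) = -12*W (a(r, W) = 2*(-7*W + W) = 2*(-6*W) = -12*W)
G(H, Q) = -12*Q
(s(39, 207) + 30413)*(-44336 + G(115, 33)) = (3*39*(39 + 2*207) + 30413)*(-44336 - 12*33) = (3*39*(39 + 414) + 30413)*(-44336 - 396) = (3*39*453 + 30413)*(-44732) = (53001 + 30413)*(-44732) = 83414*(-44732) = -3731275048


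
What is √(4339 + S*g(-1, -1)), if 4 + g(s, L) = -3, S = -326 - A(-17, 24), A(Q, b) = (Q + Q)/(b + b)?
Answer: √952710/12 ≈ 81.339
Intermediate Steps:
A(Q, b) = Q/b (A(Q, b) = (2*Q)/((2*b)) = (2*Q)*(1/(2*b)) = Q/b)
S = -7807/24 (S = -326 - (-17)/24 = -326 - 1*(-17/24) = -326 + 17/24 = -7807/24 ≈ -325.29)
g(s, L) = -7 (g(s, L) = -4 - 3 = -7)
√(4339 + S*g(-1, -1)) = √(4339 - 7807/24*(-7)) = √(4339 + 54649/24) = √(158785/24) = √952710/12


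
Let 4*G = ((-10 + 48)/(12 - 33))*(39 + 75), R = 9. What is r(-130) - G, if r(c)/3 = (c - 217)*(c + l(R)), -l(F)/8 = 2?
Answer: 1064263/7 ≈ 1.5204e+5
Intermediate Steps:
l(F) = -16 (l(F) = -8*2 = -16)
r(c) = 3*(-217 + c)*(-16 + c) (r(c) = 3*((c - 217)*(c - 16)) = 3*((-217 + c)*(-16 + c)) = 3*(-217 + c)*(-16 + c))
G = -361/7 (G = (((-10 + 48)/(12 - 33))*(39 + 75))/4 = ((38/(-21))*114)/4 = ((38*(-1/21))*114)/4 = (-38/21*114)/4 = (¼)*(-1444/7) = -361/7 ≈ -51.571)
r(-130) - G = (10416 - 699*(-130) + 3*(-130)²) - 1*(-361/7) = (10416 + 90870 + 3*16900) + 361/7 = (10416 + 90870 + 50700) + 361/7 = 151986 + 361/7 = 1064263/7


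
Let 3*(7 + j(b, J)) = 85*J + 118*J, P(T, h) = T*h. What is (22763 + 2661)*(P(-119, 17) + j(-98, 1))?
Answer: -149671088/3 ≈ -4.9890e+7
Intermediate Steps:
j(b, J) = -7 + 203*J/3 (j(b, J) = -7 + (85*J + 118*J)/3 = -7 + (203*J)/3 = -7 + 203*J/3)
(22763 + 2661)*(P(-119, 17) + j(-98, 1)) = (22763 + 2661)*(-119*17 + (-7 + (203/3)*1)) = 25424*(-2023 + (-7 + 203/3)) = 25424*(-2023 + 182/3) = 25424*(-5887/3) = -149671088/3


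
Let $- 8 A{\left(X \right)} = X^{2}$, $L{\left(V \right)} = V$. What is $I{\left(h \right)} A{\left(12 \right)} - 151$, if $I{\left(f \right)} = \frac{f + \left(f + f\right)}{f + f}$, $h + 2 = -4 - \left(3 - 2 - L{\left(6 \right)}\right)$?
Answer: $-178$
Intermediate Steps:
$h = -1$ ($h = -2 + \left(-4 + \left(6 - \left(3 - 2\right)\right)\right) = -2 + \left(-4 + \left(6 - 1\right)\right) = -2 + \left(-4 + 5\right) = -2 + 1 = -1$)
$I{\left(f \right)} = \frac{3}{2}$ ($I{\left(f \right)} = \frac{f + 2 f}{2 f} = 3 f \frac{1}{2 f} = \frac{3}{2}$)
$A{\left(X \right)} = - \frac{X^{2}}{8}$
$I{\left(h \right)} A{\left(12 \right)} - 151 = \frac{3 \left(- \frac{12^{2}}{8}\right)}{2} - 151 = \frac{3 \left(\left(- \frac{1}{8}\right) 144\right)}{2} - 151 = \frac{3}{2} \left(-18\right) - 151 = -27 - 151 = -178$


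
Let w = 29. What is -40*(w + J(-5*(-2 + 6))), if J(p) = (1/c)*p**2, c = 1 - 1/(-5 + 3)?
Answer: -35480/3 ≈ -11827.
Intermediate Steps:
c = 3/2 (c = 1 - 1/(-2) = 1 - 1*(-1/2) = 1 + 1/2 = 3/2 ≈ 1.5000)
J(p) = 2*p**2/3 (J(p) = (1/(3/2))*p**2 = (1*(2/3))*p**2 = 2*p**2/3)
-40*(w + J(-5*(-2 + 6))) = -40*(29 + 2*(-5*(-2 + 6))**2/3) = -40*(29 + 2*(-5*4)**2/3) = -40*(29 + (2/3)*(-20)**2) = -40*(29 + (2/3)*400) = -40*(29 + 800/3) = -40*887/3 = -35480/3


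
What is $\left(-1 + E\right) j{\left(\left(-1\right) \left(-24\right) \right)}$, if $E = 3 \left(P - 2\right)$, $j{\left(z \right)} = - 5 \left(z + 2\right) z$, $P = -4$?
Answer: $59280$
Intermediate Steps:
$j{\left(z \right)} = z \left(-10 - 5 z\right)$ ($j{\left(z \right)} = - 5 \left(2 + z\right) z = \left(-10 - 5 z\right) z = z \left(-10 - 5 z\right)$)
$E = -18$ ($E = 3 \left(-4 - 2\right) = 3 \left(-6\right) = -18$)
$\left(-1 + E\right) j{\left(\left(-1\right) \left(-24\right) \right)} = \left(-1 - 18\right) \left(- 5 \left(\left(-1\right) \left(-24\right)\right) \left(2 - -24\right)\right) = - 19 \left(\left(-5\right) 24 \left(2 + 24\right)\right) = - 19 \left(\left(-5\right) 24 \cdot 26\right) = \left(-19\right) \left(-3120\right) = 59280$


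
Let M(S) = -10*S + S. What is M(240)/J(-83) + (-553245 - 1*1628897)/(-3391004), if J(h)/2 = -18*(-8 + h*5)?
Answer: 119930971/239065782 ≈ 0.50167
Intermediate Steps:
J(h) = 288 - 180*h (J(h) = 2*(-18*(-8 + h*5)) = 2*(-18*(-8 + 5*h)) = 2*(144 - 90*h) = 288 - 180*h)
M(S) = -9*S
M(240)/J(-83) + (-553245 - 1*1628897)/(-3391004) = (-9*240)/(288 - 180*(-83)) + (-553245 - 1*1628897)/(-3391004) = -2160/(288 + 14940) + (-553245 - 1628897)*(-1/3391004) = -2160/15228 - 2182142*(-1/3391004) = -2160*1/15228 + 1091071/1695502 = -20/141 + 1091071/1695502 = 119930971/239065782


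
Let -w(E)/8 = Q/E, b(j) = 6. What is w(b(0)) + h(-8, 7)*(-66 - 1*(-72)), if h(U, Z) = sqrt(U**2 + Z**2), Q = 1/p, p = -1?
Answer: 4/3 + 6*sqrt(113) ≈ 65.114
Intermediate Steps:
Q = -1 (Q = 1/(-1) = -1)
w(E) = 8/E (w(E) = -(-8)/E = 8/E)
w(b(0)) + h(-8, 7)*(-66 - 1*(-72)) = 8/6 + sqrt((-8)**2 + 7**2)*(-66 - 1*(-72)) = 8*(1/6) + sqrt(64 + 49)*(-66 + 72) = 4/3 + sqrt(113)*6 = 4/3 + 6*sqrt(113)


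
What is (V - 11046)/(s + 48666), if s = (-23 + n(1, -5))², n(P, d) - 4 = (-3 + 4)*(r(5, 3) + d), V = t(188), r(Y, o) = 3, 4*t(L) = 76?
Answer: -11027/49107 ≈ -0.22455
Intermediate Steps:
t(L) = 19 (t(L) = (¼)*76 = 19)
V = 19
n(P, d) = 7 + d (n(P, d) = 4 + (-3 + 4)*(3 + d) = 4 + 1*(3 + d) = 4 + (3 + d) = 7 + d)
s = 441 (s = (-23 + (7 - 5))² = (-23 + 2)² = (-21)² = 441)
(V - 11046)/(s + 48666) = (19 - 11046)/(441 + 48666) = -11027/49107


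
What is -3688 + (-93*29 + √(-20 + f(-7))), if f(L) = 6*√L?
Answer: -6385 + √(-20 + 6*I*√7) ≈ -6383.3 + 4.7715*I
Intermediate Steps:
-3688 + (-93*29 + √(-20 + f(-7))) = -3688 + (-93*29 + √(-20 + 6*√(-7))) = -3688 + (-2697 + √(-20 + 6*(I*√7))) = -3688 + (-2697 + √(-20 + 6*I*√7)) = -6385 + √(-20 + 6*I*√7)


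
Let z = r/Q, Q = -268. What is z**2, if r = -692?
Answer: 29929/4489 ≈ 6.6672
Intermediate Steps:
z = 173/67 (z = -692/(-268) = -692*(-1/268) = 173/67 ≈ 2.5821)
z**2 = (173/67)**2 = 29929/4489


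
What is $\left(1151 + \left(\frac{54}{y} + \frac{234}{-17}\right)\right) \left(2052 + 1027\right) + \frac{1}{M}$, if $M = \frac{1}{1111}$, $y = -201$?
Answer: $\frac{3988585824}{1139} \approx 3.5018 \cdot 10^{6}$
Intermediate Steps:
$M = \frac{1}{1111} \approx 0.00090009$
$\left(1151 + \left(\frac{54}{y} + \frac{234}{-17}\right)\right) \left(2052 + 1027\right) + \frac{1}{M} = \left(1151 + \left(\frac{54}{-201} + \frac{234}{-17}\right)\right) \left(2052 + 1027\right) + \frac{1}{\frac{1}{1111}} = \left(1151 + \left(54 \left(- \frac{1}{201}\right) + 234 \left(- \frac{1}{17}\right)\right)\right) 3079 + 1111 = \left(1151 - \frac{15984}{1139}\right) 3079 + 1111 = \frac{1295005}{1139} \cdot 3079 + 1111 = \frac{3987320395}{1139} + 1111 = \frac{3988585824}{1139}$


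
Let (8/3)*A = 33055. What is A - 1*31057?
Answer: -149291/8 ≈ -18661.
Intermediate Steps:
A = 99165/8 (A = (3/8)*33055 = 99165/8 ≈ 12396.)
A - 1*31057 = 99165/8 - 1*31057 = 99165/8 - 31057 = -149291/8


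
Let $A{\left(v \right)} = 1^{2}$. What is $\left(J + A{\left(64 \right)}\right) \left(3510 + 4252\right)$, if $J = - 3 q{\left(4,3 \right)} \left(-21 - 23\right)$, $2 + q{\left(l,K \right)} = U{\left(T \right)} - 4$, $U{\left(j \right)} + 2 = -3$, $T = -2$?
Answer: $-11262662$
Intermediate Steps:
$A{\left(v \right)} = 1$
$U{\left(j \right)} = -5$ ($U{\left(j \right)} = -2 - 3 = -5$)
$q{\left(l,K \right)} = -11$ ($q{\left(l,K \right)} = -2 - 9 = -11$)
$J = -1452$ ($J = \left(-3\right) \left(-11\right) \left(-21 - 23\right) = 33 \left(-44\right) = -1452$)
$\left(J + A{\left(64 \right)}\right) \left(3510 + 4252\right) = \left(-1452 + 1\right) \left(3510 + 4252\right) = \left(-1451\right) 7762 = -11262662$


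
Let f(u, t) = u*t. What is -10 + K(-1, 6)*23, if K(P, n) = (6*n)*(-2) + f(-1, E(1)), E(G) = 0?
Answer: -1666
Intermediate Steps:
f(u, t) = t*u
K(P, n) = -12*n (K(P, n) = (6*n)*(-2) + 0*(-1) = -12*n + 0 = -12*n)
-10 + K(-1, 6)*23 = -10 - 12*6*23 = -10 - 72*23 = -10 - 1656 = -1666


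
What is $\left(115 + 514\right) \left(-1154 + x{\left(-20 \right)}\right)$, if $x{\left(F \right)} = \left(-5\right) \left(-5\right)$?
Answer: $-710141$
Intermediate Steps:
$x{\left(F \right)} = 25$
$\left(115 + 514\right) \left(-1154 + x{\left(-20 \right)}\right) = \left(115 + 514\right) \left(-1154 + 25\right) = 629 \left(-1129\right) = -710141$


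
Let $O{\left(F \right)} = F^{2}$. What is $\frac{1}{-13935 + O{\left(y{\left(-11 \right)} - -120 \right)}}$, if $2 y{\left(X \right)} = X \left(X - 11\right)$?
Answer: $\frac{1}{44146} \approx 2.2652 \cdot 10^{-5}$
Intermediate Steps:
$y{\left(X \right)} = \frac{X \left(-11 + X\right)}{2}$ ($y{\left(X \right)} = \frac{X \left(X - 11\right)}{2} = \frac{X \left(-11 + X\right)}{2}$)
$\frac{1}{-13935 + O{\left(y{\left(-11 \right)} - -120 \right)}} = \frac{1}{-13935 + \left(\frac{1}{2} \left(-11\right) \left(-11 - 11\right) - -120\right)^{2}} = \frac{1}{-13935 + \left(\frac{1}{2} \left(-11\right) \left(-22\right) + 120\right)^{2}} = \frac{1}{-13935 + \left(121 + 120\right)^{2}} = \frac{1}{-13935 + 241^{2}} = \frac{1}{-13935 + 58081} = \frac{1}{44146}$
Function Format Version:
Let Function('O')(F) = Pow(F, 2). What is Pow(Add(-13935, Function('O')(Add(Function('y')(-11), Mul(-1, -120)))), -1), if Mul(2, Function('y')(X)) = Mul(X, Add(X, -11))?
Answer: Rational(1, 44146) ≈ 2.2652e-5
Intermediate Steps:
Function('y')(X) = Mul(Rational(1, 2), X, Add(-11, X)) (Function('y')(X) = Mul(Rational(1, 2), Mul(X, Add(X, -11))) = Mul(Rational(1, 2), Mul(X, Add(-11, X))) = Mul(Rational(1, 2), X, Add(-11, X)))
Pow(Add(-13935, Function('O')(Add(Function('y')(-11), Mul(-1, -120)))), -1) = Pow(Add(-13935, Pow(Add(Mul(Rational(1, 2), -11, Add(-11, -11)), Mul(-1, -120)), 2)), -1) = Pow(Add(-13935, Pow(Add(Mul(Rational(1, 2), -11, -22), 120), 2)), -1) = Pow(Add(-13935, Pow(Add(121, 120), 2)), -1) = Pow(Add(-13935, Pow(241, 2)), -1) = Pow(Add(-13935, 58081), -1) = Pow(44146, -1) = Rational(1, 44146)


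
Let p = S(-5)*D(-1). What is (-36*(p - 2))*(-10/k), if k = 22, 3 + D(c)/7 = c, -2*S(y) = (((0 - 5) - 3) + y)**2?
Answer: 425520/11 ≈ 38684.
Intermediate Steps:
S(y) = -(-8 + y)**2/2 (S(y) = -(((0 - 5) - 3) + y)**2/2 = -((-5 - 3) + y)**2/2 = -(-8 + y)**2/2)
D(c) = -21 + 7*c
p = 2366 (p = (-(-8 - 5)**2/2)*(-21 + 7*(-1)) = (-1/2*(-13)**2)*(-21 - 7) = -1/2*169*(-28) = -169/2*(-28) = 2366)
(-36*(p - 2))*(-10/k) = (-36*(2366 - 2))*(-10/22) = (-36*2364)*(-10*1/22) = -6*14184*(-5/11) = -85104*(-5/11) = 425520/11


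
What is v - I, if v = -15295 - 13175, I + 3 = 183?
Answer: -28650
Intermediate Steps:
I = 180 (I = -3 + 183 = 180)
v = -28470
v - I = -28470 - 1*180 = -28470 - 180 = -28650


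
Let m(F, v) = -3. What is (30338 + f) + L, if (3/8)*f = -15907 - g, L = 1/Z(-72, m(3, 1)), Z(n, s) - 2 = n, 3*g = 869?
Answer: -8097469/630 ≈ -12853.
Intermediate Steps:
g = 869/3 (g = (1/3)*869 = 869/3 ≈ 289.67)
Z(n, s) = 2 + n
L = -1/70 (L = 1/(2 - 72) = 1/(-70) = -1/70 ≈ -0.014286)
f = -388720/9 (f = 8*(-15907 - 1*869/3)/3 = 8*(-15907 - 869/3)/3 = (8/3)*(-48590/3) = -388720/9 ≈ -43191.)
(30338 + f) + L = (30338 - 388720/9) - 1/70 = -115678/9 - 1/70 = -8097469/630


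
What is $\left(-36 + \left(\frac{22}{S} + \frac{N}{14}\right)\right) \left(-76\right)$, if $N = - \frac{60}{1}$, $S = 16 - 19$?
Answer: $\frac{76000}{21} \approx 3619.0$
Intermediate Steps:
$S = -3$
$N = -60$ ($N = \left(-60\right) 1 = -60$)
$\left(-36 + \left(\frac{22}{S} + \frac{N}{14}\right)\right) \left(-76\right) = \left(-36 + \left(\frac{22}{-3} - \frac{60}{14}\right)\right) \left(-76\right) = \left(-36 + \left(22 \left(- \frac{1}{3}\right) - \frac{30}{7}\right)\right) \left(-76\right) = \left(-36 - \frac{244}{21}\right) \left(-76\right) = \left(- \frac{1000}{21}\right) \left(-76\right) = \frac{76000}{21}$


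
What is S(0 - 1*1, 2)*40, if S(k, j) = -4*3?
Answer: -480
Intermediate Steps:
S(k, j) = -12
S(0 - 1*1, 2)*40 = -12*40 = -480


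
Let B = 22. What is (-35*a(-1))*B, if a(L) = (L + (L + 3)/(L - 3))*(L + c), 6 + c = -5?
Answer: -13860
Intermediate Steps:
c = -11 (c = -6 - 5 = -11)
a(L) = (-11 + L)*(L + (3 + L)/(-3 + L)) (a(L) = (L + (L + 3)/(L - 3))*(L - 11) = (L + (3 + L)/(-3 + L))*(-11 + L) = (-11 + L)*(L + (3 + L)/(-3 + L)))
(-35*a(-1))*B = -35*(-33 + (-1)³ - 13*(-1)² + 25*(-1))/(-3 - 1)*22 = -35*(-33 - 1 - 13*1 - 25)/(-4)*22 = -(-35)*(-33 - 1 - 13 - 25)/4*22 = -(-35)*(-72)/4*22 = -35*18*22 = -630*22 = -13860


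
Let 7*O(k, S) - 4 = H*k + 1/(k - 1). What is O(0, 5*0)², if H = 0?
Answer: 9/49 ≈ 0.18367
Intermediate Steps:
O(k, S) = 4/7 + 1/(7*(-1 + k)) (O(k, S) = 4/7 + (0*k + 1/(k - 1))/7 = 4/7 + (0 + 1/(-1 + k))/7 = 4/7 + 1/(7*(-1 + k)))
O(0, 5*0)² = ((-3 + 4*0)/(7*(-1 + 0)))² = ((⅐)*(-3 + 0)/(-1))² = ((⅐)*(-1)*(-3))² = (3/7)² = 9/49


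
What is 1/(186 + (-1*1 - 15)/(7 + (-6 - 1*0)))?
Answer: 1/170 ≈ 0.0058824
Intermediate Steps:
1/(186 + (-1*1 - 15)/(7 + (-6 - 1*0))) = 1/(186 + (-1 - 15)/(7 + (-6 + 0))) = 1/(186 - 16/(7 - 6)) = 1/(186 - 16/1) = 1/(186 + 1*(-16)) = 1/(186 - 16) = 1/170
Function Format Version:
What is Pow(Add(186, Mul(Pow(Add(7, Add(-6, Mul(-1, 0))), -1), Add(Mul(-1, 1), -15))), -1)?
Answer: Rational(1, 170) ≈ 0.0058824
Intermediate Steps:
Pow(Add(186, Mul(Pow(Add(7, Add(-6, Mul(-1, 0))), -1), Add(Mul(-1, 1), -15))), -1) = Pow(Add(186, Mul(Pow(Add(7, Add(-6, 0)), -1), Add(-1, -15))), -1) = Pow(Add(186, Mul(Pow(Add(7, -6), -1), -16)), -1) = Pow(Add(186, Mul(Pow(1, -1), -16)), -1) = Pow(Add(186, Mul(1, -16)), -1) = Pow(Add(186, -16), -1) = Pow(170, -1) = Rational(1, 170)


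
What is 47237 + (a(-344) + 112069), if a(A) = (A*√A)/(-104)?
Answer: 159306 + 86*I*√86/13 ≈ 1.5931e+5 + 61.349*I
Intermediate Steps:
a(A) = -A^(3/2)/104 (a(A) = A^(3/2)*(-1/104) = -A^(3/2)/104)
47237 + (a(-344) + 112069) = 47237 + (-(-86)*I*√86/13 + 112069) = 47237 + (86*I*√86/13 + 112069) = 47237 + (112069 + 86*I*√86/13) = 159306 + 86*I*√86/13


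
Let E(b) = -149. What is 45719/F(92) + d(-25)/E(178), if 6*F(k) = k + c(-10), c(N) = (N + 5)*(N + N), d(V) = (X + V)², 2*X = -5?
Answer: 6787931/4768 ≈ 1423.6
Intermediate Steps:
X = -5/2 (X = (½)*(-5) = -5/2 ≈ -2.5000)
d(V) = (-5/2 + V)²
c(N) = 2*N*(5 + N) (c(N) = (5 + N)*(2*N) = 2*N*(5 + N))
F(k) = 50/3 + k/6 (F(k) = (k + 2*(-10)*(5 - 10))/6 = (k + 2*(-10)*(-5))/6 = (k + 100)/6 = (100 + k)/6 = 50/3 + k/6)
45719/F(92) + d(-25)/E(178) = 45719/(50/3 + (⅙)*92) + ((-5 + 2*(-25))²/4)/(-149) = 45719/(50/3 + 46/3) + ((-5 - 50)²/4)*(-1/149) = 45719/32 + ((¼)*(-55)²)*(-1/149) = 45719*(1/32) + ((¼)*3025)*(-1/149) = 45719/32 + (3025/4)*(-1/149) = 45719/32 - 3025/596 = 6787931/4768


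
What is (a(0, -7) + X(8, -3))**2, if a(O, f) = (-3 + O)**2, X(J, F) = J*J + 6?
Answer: 6241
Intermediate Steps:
X(J, F) = 6 + J**2 (X(J, F) = J**2 + 6 = 6 + J**2)
(a(0, -7) + X(8, -3))**2 = ((-3 + 0)**2 + (6 + 8**2))**2 = ((-3)**2 + (6 + 64))**2 = (9 + 70)**2 = 79**2 = 6241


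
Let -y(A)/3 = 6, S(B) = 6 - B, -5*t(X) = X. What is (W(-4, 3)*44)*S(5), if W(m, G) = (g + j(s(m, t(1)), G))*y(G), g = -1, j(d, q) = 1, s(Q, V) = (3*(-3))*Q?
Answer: 0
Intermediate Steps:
t(X) = -X/5
s(Q, V) = -9*Q
y(A) = -18 (y(A) = -3*6 = -18)
W(m, G) = 0 (W(m, G) = (-1 + 1)*(-18) = 0*(-18) = 0)
(W(-4, 3)*44)*S(5) = (0*44)*(6 - 1*5) = 0*(6 - 5) = 0*1 = 0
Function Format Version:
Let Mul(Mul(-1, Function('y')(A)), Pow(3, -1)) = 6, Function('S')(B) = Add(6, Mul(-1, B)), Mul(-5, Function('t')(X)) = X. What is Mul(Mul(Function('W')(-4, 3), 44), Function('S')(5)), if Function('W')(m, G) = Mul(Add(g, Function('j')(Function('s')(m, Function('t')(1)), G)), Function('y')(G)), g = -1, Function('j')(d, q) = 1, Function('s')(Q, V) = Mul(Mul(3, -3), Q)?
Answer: 0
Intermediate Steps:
Function('t')(X) = Mul(Rational(-1, 5), X)
Function('s')(Q, V) = Mul(-9, Q)
Function('y')(A) = -18 (Function('y')(A) = Mul(-3, 6) = -18)
Function('W')(m, G) = 0 (Function('W')(m, G) = Mul(Add(-1, 1), -18) = Mul(0, -18) = 0)
Mul(Mul(Function('W')(-4, 3), 44), Function('S')(5)) = Mul(Mul(0, 44), Add(6, Mul(-1, 5))) = Mul(0, Add(6, -5)) = Mul(0, 1) = 0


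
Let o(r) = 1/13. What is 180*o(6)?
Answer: 180/13 ≈ 13.846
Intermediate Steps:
o(r) = 1/13
180*o(6) = 180*(1/13) = 180/13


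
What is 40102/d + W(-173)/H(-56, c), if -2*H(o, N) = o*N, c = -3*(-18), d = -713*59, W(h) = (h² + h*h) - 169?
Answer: 350043277/9086472 ≈ 38.524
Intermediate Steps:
W(h) = -169 + 2*h² (W(h) = (h² + h²) - 169 = 2*h² - 169 = -169 + 2*h²)
d = -42067
c = 54
H(o, N) = -N*o/2 (H(o, N) = -o*N/2 = -N*o/2)
40102/d + W(-173)/H(-56, c) = 40102/(-42067) + (-169 + 2*(-173)²)/((-½*54*(-56))) = 40102*(-1/42067) + (-169 + 2*29929)/1512 = -40102/42067 + (-169 + 59858)*(1/1512) = -40102/42067 + 59689*(1/1512) = -40102/42067 + 8527/216 = 350043277/9086472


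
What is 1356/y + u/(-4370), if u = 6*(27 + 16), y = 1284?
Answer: 233102/233795 ≈ 0.99704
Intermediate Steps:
u = 258 (u = 6*43 = 258)
1356/y + u/(-4370) = 1356/1284 + 258/(-4370) = 1356*(1/1284) + 258*(-1/4370) = 113/107 - 129/2185 = 233102/233795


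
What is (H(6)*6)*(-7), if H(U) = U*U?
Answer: -1512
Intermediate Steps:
H(U) = U²
(H(6)*6)*(-7) = (6²*6)*(-7) = (36*6)*(-7) = 216*(-7) = -1512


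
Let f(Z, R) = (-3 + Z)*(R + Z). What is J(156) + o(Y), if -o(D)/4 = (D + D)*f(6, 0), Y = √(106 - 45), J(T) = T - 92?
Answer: 64 - 144*√61 ≈ -1060.7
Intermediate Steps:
J(T) = -92 + T
Y = √61 ≈ 7.8102
o(D) = -144*D (o(D) = -4*(D + D)*(6² - 3*0 - 3*6 + 0*6) = -4*2*D*(36 + 0 - 18 + 0) = -4*2*D*18 = -144*D)
J(156) + o(Y) = (-92 + 156) - 144*√61 = 64 - 144*√61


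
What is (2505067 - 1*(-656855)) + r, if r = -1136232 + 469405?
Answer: 2495095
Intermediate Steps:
r = -666827
(2505067 - 1*(-656855)) + r = (2505067 - 1*(-656855)) - 666827 = (2505067 + 656855) - 666827 = 3161922 - 666827 = 2495095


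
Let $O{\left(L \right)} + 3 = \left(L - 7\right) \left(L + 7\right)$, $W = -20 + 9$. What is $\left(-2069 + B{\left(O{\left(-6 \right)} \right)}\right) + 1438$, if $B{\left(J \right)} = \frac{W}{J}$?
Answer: $- \frac{10085}{16} \approx -630.31$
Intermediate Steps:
$W = -11$
$O{\left(L \right)} = -3 + \left(-7 + L\right) \left(7 + L\right)$ ($O{\left(L \right)} = -3 + \left(L - 7\right) \left(L + 7\right) = -3 + \left(-7 + L\right) \left(7 + L\right)$)
$B{\left(J \right)} = - \frac{11}{J}$
$\left(-2069 + B{\left(O{\left(-6 \right)} \right)}\right) + 1438 = \left(-2069 - \frac{11}{-52 + \left(-6\right)^{2}}\right) + 1438 = \left(-2069 - \frac{11}{-52 + 36}\right) + 1438 = \left(-2069 - \frac{11}{-16}\right) + 1438 = \left(-2069 - - \frac{11}{16}\right) + 1438 = \left(-2069 + \frac{11}{16}\right) + 1438 = - \frac{33093}{16} + 1438 = - \frac{10085}{16}$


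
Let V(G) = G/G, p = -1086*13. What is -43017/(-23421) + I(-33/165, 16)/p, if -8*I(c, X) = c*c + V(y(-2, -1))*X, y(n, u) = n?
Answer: 40490731007/22043845200 ≈ 1.8368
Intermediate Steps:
p = -14118
V(G) = 1
I(c, X) = -X/8 - c²/8 (I(c, X) = -(c*c + 1*X)/8 = -(c² + X)/8 = -(X + c²)/8 = -X/8 - c²/8)
-43017/(-23421) + I(-33/165, 16)/p = -43017/(-23421) + (-⅛*16 - (-33/165)²/8)/(-14118) = -43017*(-1/23421) + (-2 - (-33*1/165)²/8)*(-1/14118) = 14339/7807 + (-2 - (-⅕)²/8)*(-1/14118) = 14339/7807 + (-2 - ⅛*1/25)*(-1/14118) = 14339/7807 + (-2 - 1/200)*(-1/14118) = 14339/7807 - 401/200*(-1/14118) = 14339/7807 + 401/2823600 = 40490731007/22043845200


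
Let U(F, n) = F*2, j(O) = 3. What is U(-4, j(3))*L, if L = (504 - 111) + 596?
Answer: -7912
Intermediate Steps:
U(F, n) = 2*F
L = 989 (L = 393 + 596 = 989)
U(-4, j(3))*L = (2*(-4))*989 = -8*989 = -7912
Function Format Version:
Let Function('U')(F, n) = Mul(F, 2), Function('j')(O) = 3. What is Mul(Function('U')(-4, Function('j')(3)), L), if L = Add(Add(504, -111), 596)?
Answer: -7912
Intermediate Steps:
Function('U')(F, n) = Mul(2, F)
L = 989 (L = Add(393, 596) = 989)
Mul(Function('U')(-4, Function('j')(3)), L) = Mul(Mul(2, -4), 989) = Mul(-8, 989) = -7912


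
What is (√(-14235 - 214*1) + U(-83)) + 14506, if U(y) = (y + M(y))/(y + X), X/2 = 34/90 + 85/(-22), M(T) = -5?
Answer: 80760347/5567 + I*√14449 ≈ 14507.0 + 120.2*I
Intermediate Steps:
X = -3451/495 (X = 2*(34/90 + 85/(-22)) = 2*(34*(1/90) + 85*(-1/22)) = 2*(17/45 - 85/22) = 2*(-3451/990) = -3451/495 ≈ -6.9717)
U(y) = (-5 + y)/(-3451/495 + y) (U(y) = (y - 5)/(y - 3451/495) = (-5 + y)/(-3451/495 + y))
(√(-14235 - 214*1) + U(-83)) + 14506 = (√(-14235 - 214*1) + 495*(-5 - 83)/(-3451 + 495*(-83))) + 14506 = (√(-14235 - 214) + 495*(-88)/(-3451 - 41085)) + 14506 = (√(-14449) + 495*(-88)/(-44536)) + 14506 = (I*√14449 + 495*(-1/44536)*(-88)) + 14506 = (I*√14449 + 5445/5567) + 14506 = (5445/5567 + I*√14449) + 14506 = 80760347/5567 + I*√14449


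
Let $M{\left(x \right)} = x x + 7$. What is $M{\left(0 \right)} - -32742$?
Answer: $32749$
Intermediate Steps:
$M{\left(x \right)} = 7 + x^{2}$ ($M{\left(x \right)} = x^{2} + 7 = 7 + x^{2}$)
$M{\left(0 \right)} - -32742 = \left(7 + 0^{2}\right) - -32742 = \left(7 + 0\right) + 32742 = 7 + 32742 = 32749$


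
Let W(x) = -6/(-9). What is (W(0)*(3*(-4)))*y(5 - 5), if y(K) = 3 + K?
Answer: -24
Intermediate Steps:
W(x) = ⅔ (W(x) = -6*(-⅑) = ⅔)
(W(0)*(3*(-4)))*y(5 - 5) = (2*(3*(-4))/3)*(3 + (5 - 5)) = ((⅔)*(-12))*(3 + 0) = -8*3 = -24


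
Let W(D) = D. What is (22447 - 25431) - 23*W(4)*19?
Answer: -4732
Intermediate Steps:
(22447 - 25431) - 23*W(4)*19 = (22447 - 25431) - 23*4*19 = -2984 - 92*19 = -2984 - 1748 = -4732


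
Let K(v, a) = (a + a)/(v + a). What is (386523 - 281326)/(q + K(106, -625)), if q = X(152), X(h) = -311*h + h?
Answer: -54597243/24454030 ≈ -2.2326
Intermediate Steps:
X(h) = -310*h
q = -47120 (q = -310*152 = -47120)
K(v, a) = 2*a/(a + v) (K(v, a) = (2*a)/(a + v) = 2*a/(a + v))
(386523 - 281326)/(q + K(106, -625)) = (386523 - 281326)/(-47120 + 2*(-625)/(-625 + 106)) = 105197/(-47120 + 2*(-625)/(-519)) = 105197/(-47120 + 2*(-625)*(-1/519)) = 105197/(-47120 + 1250/519) = 105197/(-24454030/519) = 105197*(-519/24454030) = -54597243/24454030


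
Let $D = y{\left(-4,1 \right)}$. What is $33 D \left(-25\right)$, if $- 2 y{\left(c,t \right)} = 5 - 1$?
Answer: $1650$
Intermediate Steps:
$y{\left(c,t \right)} = -2$ ($y{\left(c,t \right)} = - \frac{5 - 1}{2} = \left(- \frac{1}{2}\right) 4 = -2$)
$D = -2$
$33 D \left(-25\right) = 33 \left(-2\right) \left(-25\right) = \left(-66\right) \left(-25\right) = 1650$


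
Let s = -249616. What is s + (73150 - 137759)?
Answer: -314225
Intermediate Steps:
s + (73150 - 137759) = -249616 + (73150 - 137759) = -249616 - 64609 = -314225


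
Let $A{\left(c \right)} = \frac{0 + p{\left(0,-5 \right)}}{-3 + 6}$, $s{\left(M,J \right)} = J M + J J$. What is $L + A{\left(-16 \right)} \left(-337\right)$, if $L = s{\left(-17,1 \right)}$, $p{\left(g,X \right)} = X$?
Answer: $\frac{1637}{3} \approx 545.67$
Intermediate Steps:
$s{\left(M,J \right)} = J^{2} + J M$ ($s{\left(M,J \right)} = J M + J^{2} = J^{2} + J M$)
$L = -16$ ($L = 1 \left(1 - 17\right) = 1 \left(-16\right) = -16$)
$A{\left(c \right)} = - \frac{5}{3}$ ($A{\left(c \right)} = \frac{0 - 5}{-3 + 6} = - \frac{5}{3}$)
$L + A{\left(-16 \right)} \left(-337\right) = -16 - - \frac{1685}{3} = -16 + \frac{1685}{3} = \frac{1637}{3}$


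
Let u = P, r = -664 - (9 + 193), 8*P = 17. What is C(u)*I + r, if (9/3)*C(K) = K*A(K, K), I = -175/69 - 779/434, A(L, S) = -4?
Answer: -153394499/179676 ≈ -853.73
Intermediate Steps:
P = 17/8 (P = (⅛)*17 = 17/8 ≈ 2.1250)
I = -129701/29946 (I = -175*1/69 - 779*1/434 = -175/69 - 779/434 = -129701/29946 ≈ -4.3312)
r = -866 (r = -664 - 1*202 = -664 - 202 = -866)
u = 17/8 ≈ 2.1250
C(K) = -4*K/3 (C(K) = (K*(-4))/3 = (-4*K)/3 = -4*K/3)
C(u)*I + r = -4/3*17/8*(-129701/29946) - 866 = -17/6*(-129701/29946) - 866 = 2204917/179676 - 866 = -153394499/179676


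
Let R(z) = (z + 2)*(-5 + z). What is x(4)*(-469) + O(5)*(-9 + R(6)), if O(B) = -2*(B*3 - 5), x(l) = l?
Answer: -1856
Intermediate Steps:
R(z) = (-5 + z)*(2 + z) (R(z) = (2 + z)*(-5 + z) = (-5 + z)*(2 + z))
O(B) = 10 - 6*B (O(B) = -2*(3*B - 5) = -2*(-5 + 3*B) = 10 - 6*B)
x(4)*(-469) + O(5)*(-9 + R(6)) = 4*(-469) + (10 - 6*5)*(-9 + (-10 + 6² - 3*6)) = -1876 + (10 - 30)*(-9 + (-10 + 36 - 18)) = -1876 - 20*(-9 + 8) = -1876 - 20*(-1) = -1876 + 20 = -1856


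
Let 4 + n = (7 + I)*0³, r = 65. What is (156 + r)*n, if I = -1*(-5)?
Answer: -884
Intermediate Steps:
I = 5
n = -4 (n = -4 + (7 + 5)*0³ = -4 + 12*0 = -4 + 0 = -4)
(156 + r)*n = (156 + 65)*(-4) = 221*(-4) = -884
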